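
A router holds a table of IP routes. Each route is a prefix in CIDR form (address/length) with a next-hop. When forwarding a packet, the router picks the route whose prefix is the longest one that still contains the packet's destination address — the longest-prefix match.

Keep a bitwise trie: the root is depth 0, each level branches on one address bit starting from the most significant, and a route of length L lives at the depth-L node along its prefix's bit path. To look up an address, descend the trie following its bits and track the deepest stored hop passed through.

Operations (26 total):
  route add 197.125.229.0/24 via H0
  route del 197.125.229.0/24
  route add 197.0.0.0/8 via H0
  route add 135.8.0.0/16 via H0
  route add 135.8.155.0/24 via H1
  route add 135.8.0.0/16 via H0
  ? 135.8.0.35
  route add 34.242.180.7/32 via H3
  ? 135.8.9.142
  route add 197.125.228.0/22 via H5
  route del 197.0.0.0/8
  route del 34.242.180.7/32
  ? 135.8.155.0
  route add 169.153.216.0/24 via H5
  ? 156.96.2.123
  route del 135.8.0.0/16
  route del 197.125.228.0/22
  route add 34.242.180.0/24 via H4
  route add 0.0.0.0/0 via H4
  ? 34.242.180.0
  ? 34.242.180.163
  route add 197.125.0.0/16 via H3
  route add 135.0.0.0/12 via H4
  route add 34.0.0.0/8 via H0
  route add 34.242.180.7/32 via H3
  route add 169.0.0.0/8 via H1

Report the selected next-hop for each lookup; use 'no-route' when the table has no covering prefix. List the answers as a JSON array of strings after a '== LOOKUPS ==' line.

Trace:
  + 197.125.229.0/24 (H0) depth=24
  - 197.125.229.0/24 clear@24
  + 197.0.0.0/8 (H0) depth=8
  + 135.8.0.0/16 (H0) depth=16
  + 135.8.155.0/24 (H1) depth=24
  + 135.8.0.0/16 (H0) depth=16
  lookup 135.8.0.35: bits 1000011100001000 walk d0:-→d1:-→d2:-→d3:-→d4:-→d5:-→d6:-→d7:-→d8:-→d9:-→d10:-→d11:-→d12:-→d13:-→d14:-→d15:-→d16:H0 -> H0
  + 34.242.180.7/32 (H3) depth=32
  lookup 135.8.9.142: bits 1000011100001000 walk d0:-→d1:-→d2:-→d3:-→d4:-→d5:-→d6:-→d7:-→d8:-→d9:-→d10:-→d11:-→d12:-→d13:-→d14:-→d15:-→d16:H0 -> H0
  + 197.125.228.0/22 (H5) depth=22
  - 197.0.0.0/8 clear@8
  - 34.242.180.7/32 clear@32
  lookup 135.8.155.0: bits 100001110000100010011011 walk d0:-→d1:-→d2:-→d3:-→d4:-→d5:-→d6:-→d7:-→d8:-→d9:-→d10:-→d11:-→d12:-→d13:-→d14:-→d15:-→d16:H0→d17:-→d18:-→d19:-→d20:-→d21:-→d22:-→d23:-→d24:H1 -> H1
  + 169.153.216.0/24 (H5) depth=24
  lookup 156.96.2.123: bits 100 walk d0:-→d1:-→d2:-→d3:- -> no-route
  - 135.8.0.0/16 clear@16
  - 197.125.228.0/22 clear@22
  + 34.242.180.0/24 (H4) depth=24
  + 0.0.0.0/0 (H4) depth=0
  lookup 34.242.180.0: bits 00100010111100101011010000000 walk d0:H4→d1:-→d2:-→d3:-→d4:-→d5:-→d6:-→d7:-→d8:-→d9:-→d10:-→d11:-→d12:-→d13:-→d14:-→d15:-→d16:-→d17:-→d18:-→d19:-→d20:-→d21:-→d22:-→d23:-→d24:H4→d25:-→d26:-→d27:-→d28:-→d29:- -> H4
  lookup 34.242.180.163: bits 001000101111001010110100 walk d0:H4→d1:-→d2:-→d3:-→d4:-→d5:-→d6:-→d7:-→d8:-→d9:-→d10:-→d11:-→d12:-→d13:-→d14:-→d15:-→d16:-→d17:-→d18:-→d19:-→d20:-→d21:-→d22:-→d23:-→d24:H4 -> H4
  + 197.125.0.0/16 (H3) depth=16
  + 135.0.0.0/12 (H4) depth=12
  + 34.0.0.0/8 (H0) depth=8
  + 34.242.180.7/32 (H3) depth=32
  + 169.0.0.0/8 (H1) depth=8

== LOOKUPS ==
["H0","H0","H1","no-route","H4","H4"]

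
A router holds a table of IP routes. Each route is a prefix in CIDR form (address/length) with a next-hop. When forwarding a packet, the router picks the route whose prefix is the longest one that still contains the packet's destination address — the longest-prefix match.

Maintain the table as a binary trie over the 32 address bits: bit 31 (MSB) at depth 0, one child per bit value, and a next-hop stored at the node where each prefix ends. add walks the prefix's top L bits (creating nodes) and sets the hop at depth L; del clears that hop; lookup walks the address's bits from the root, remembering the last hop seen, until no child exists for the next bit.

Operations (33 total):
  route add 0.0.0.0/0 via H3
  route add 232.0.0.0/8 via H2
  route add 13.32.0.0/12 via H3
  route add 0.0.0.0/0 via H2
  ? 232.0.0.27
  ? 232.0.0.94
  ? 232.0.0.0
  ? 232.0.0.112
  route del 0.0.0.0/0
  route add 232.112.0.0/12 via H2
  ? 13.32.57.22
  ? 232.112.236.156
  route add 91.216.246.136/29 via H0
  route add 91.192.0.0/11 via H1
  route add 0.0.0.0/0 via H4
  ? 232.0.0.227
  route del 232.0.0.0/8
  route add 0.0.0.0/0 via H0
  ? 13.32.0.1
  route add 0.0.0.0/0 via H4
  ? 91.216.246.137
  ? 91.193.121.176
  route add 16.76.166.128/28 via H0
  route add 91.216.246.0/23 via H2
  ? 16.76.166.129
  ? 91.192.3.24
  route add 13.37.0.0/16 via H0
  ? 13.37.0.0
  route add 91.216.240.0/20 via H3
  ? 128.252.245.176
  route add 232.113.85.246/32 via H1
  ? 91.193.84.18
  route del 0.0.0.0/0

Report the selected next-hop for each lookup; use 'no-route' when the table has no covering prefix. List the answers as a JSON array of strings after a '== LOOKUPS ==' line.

Apply in order:
  + 0.0.0.0/0 (H3) depth=0
  + 232.0.0.0/8 (H2) depth=8
  + 13.32.0.0/12 (H3) depth=12
  + 0.0.0.0/0 (H2) depth=0
  Q 232.0.0.27: descend 11101000 ; hops seen [H2,H2] ; pick H2
  Q 232.0.0.94: descend 11101000 ; hops seen [H2,H2] ; pick H2
  Q 232.0.0.0: descend 11101000 ; hops seen [H2,H2] ; pick H2
  Q 232.0.0.112: descend 11101000 ; hops seen [H2,H2] ; pick H2
  del 0.0.0.0/0 (clear depth 0)
  + 232.112.0.0/12 (H2) depth=12
  Q 13.32.57.22: descend 000011010010 ; hops seen [H3] ; pick H3
  Q 232.112.236.156: descend 111010000111 ; hops seen [H2,H2] ; pick H2
  + 91.216.246.136/29 (H0) depth=29
  + 91.192.0.0/11 (H1) depth=11
  + 0.0.0.0/0 (H4) depth=0
  Q 232.0.0.227: descend 111010000 ; hops seen [H4,H2] ; pick H2
  del 232.0.0.0/8 (clear depth 8)
  + 0.0.0.0/0 (H0) depth=0
  Q 13.32.0.1: descend 000011010010 ; hops seen [H0,H3] ; pick H3
  + 0.0.0.0/0 (H4) depth=0
  Q 91.216.246.137: descend 01011011110110001111011010001 ; hops seen [H4,H1,H0] ; pick H0
  Q 91.193.121.176: descend 01011011110 ; hops seen [H4,H1] ; pick H1
  + 16.76.166.128/28 (H0) depth=28
  + 91.216.246.0/23 (H2) depth=23
  Q 16.76.166.129: descend 0001000001001100101001101000 ; hops seen [H4,H0] ; pick H0
  Q 91.192.3.24: descend 01011011110 ; hops seen [H4,H1] ; pick H1
  + 13.37.0.0/16 (H0) depth=16
  Q 13.37.0.0: descend 0000110100100101 ; hops seen [H4,H3,H0] ; pick H0
  + 91.216.240.0/20 (H3) depth=20
  Q 128.252.245.176: descend 1 ; hops seen [H4] ; pick H4
  + 232.113.85.246/32 (H1) depth=32
  Q 91.193.84.18: descend 01011011110 ; hops seen [H4,H1] ; pick H1
  del 0.0.0.0/0 (clear depth 0)

== LOOKUPS ==
["H2","H2","H2","H2","H3","H2","H2","H3","H0","H1","H0","H1","H0","H4","H1"]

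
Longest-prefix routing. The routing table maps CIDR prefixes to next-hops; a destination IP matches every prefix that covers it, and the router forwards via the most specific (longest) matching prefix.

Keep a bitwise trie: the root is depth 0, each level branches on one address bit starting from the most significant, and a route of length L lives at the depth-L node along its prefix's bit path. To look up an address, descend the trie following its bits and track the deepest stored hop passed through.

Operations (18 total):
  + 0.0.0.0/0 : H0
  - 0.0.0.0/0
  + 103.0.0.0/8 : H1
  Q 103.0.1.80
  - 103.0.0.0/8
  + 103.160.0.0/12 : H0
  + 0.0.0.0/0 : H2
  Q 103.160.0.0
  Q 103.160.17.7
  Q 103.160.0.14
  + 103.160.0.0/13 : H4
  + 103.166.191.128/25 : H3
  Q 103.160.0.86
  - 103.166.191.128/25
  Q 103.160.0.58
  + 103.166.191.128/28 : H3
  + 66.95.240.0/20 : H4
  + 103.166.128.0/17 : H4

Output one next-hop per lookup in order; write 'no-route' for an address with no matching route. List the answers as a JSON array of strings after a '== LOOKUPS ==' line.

Apply in order:
  + 0.0.0.0/0 (H0) depth=0
  del 0.0.0.0/0 (clear depth 0)
  + 103.0.0.0/8 (H1) depth=8
  lookup 103.0.1.80: bits 01100111 walk d0:-→d1:-→d2:-→d3:-→d4:-→d5:-→d6:-→d7:-→d8:H1 -> H1
  del 103.0.0.0/8 (clear depth 8)
  + 103.160.0.0/12 (H0) depth=12
  + 0.0.0.0/0 (H2) depth=0
  lookup 103.160.0.0: bits 011001111010 walk d0:H2→d1:-→d2:-→d3:-→d4:-→d5:-→d6:-→d7:-→d8:-→d9:-→d10:-→d11:-→d12:H0 -> H0
  lookup 103.160.17.7: bits 011001111010 walk d0:H2→d1:-→d2:-→d3:-→d4:-→d5:-→d6:-→d7:-→d8:-→d9:-→d10:-→d11:-→d12:H0 -> H0
  lookup 103.160.0.14: bits 011001111010 walk d0:H2→d1:-→d2:-→d3:-→d4:-→d5:-→d6:-→d7:-→d8:-→d9:-→d10:-→d11:-→d12:H0 -> H0
  + 103.160.0.0/13 (H4) depth=13
  + 103.166.191.128/25 (H3) depth=25
  lookup 103.160.0.86: bits 0110011110100 walk d0:H2→d1:-→d2:-→d3:-→d4:-→d5:-→d6:-→d7:-→d8:-→d9:-→d10:-→d11:-→d12:H0→d13:H4 -> H4
  del 103.166.191.128/25 (clear depth 25)
  lookup 103.160.0.58: bits 0110011110100 walk d0:H2→d1:-→d2:-→d3:-→d4:-→d5:-→d6:-→d7:-→d8:-→d9:-→d10:-→d11:-→d12:H0→d13:H4 -> H4
  + 103.166.191.128/28 (H3) depth=28
  + 66.95.240.0/20 (H4) depth=20
  + 103.166.128.0/17 (H4) depth=17

== LOOKUPS ==
["H1","H0","H0","H0","H4","H4"]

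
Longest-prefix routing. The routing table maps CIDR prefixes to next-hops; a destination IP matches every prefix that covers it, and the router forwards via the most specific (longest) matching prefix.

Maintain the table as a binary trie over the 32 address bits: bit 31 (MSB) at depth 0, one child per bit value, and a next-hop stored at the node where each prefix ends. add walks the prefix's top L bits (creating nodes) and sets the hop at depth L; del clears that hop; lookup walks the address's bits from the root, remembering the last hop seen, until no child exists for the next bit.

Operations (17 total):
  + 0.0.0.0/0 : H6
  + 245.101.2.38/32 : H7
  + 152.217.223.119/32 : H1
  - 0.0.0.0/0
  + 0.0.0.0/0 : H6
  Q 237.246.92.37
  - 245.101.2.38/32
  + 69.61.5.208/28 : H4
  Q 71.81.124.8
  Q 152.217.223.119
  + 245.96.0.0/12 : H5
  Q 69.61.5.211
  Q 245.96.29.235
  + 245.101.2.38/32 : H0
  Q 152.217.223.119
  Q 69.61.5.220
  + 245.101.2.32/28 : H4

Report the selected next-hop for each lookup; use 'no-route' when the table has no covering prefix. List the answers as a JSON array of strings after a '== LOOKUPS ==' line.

Apply in order:
  add 0.0.0.0/0 -> H6 at depth 0
  add 245.101.2.38/32 -> H7 at depth 32
  add 152.217.223.119/32 -> H1 at depth 32
  del 0.0.0.0/0 (clear depth 0)
  add 0.0.0.0/0 -> H6 at depth 0
  lookup 237.246.92.37: bits 111 walk d0:H6→d1:-→d2:-→d3:- -> H6
  del 245.101.2.38/32 (clear depth 32)
  add 69.61.5.208/28 -> H4 at depth 28
  lookup 71.81.124.8: bits 010001 walk d0:H6→d1:-→d2:-→d3:-→d4:-→d5:-→d6:- -> H6
  lookup 152.217.223.119: bits 10011000110110011101111101110111 walk d0:H6→d1:-→d2:-→d3:-→d4:-→d5:-→d6:-→d7:-→d8:-→d9:-→d10:-→d11:-→d12:-→d13:-→d14:-→d15:-→d16:-→d17:-→d18:-→d19:-→d20:-→d21:-→d22:-→d23:-→d24:-→d25:-→d26:-→d27:-→d28:-→d29:-→d30:-→d31:-→d32:H1 -> H1
  add 245.96.0.0/12 -> H5 at depth 12
  lookup 69.61.5.211: bits 0100010100111101000001011101 walk d0:H6→d1:-→d2:-→d3:-→d4:-→d5:-→d6:-→d7:-→d8:-→d9:-→d10:-→d11:-→d12:-→d13:-→d14:-→d15:-→d16:-→d17:-→d18:-→d19:-→d20:-→d21:-→d22:-→d23:-→d24:-→d25:-→d26:-→d27:-→d28:H4 -> H4
  lookup 245.96.29.235: bits 1111010101100 walk d0:H6→d1:-→d2:-→d3:-→d4:-→d5:-→d6:-→d7:-→d8:-→d9:-→d10:-→d11:-→d12:H5→d13:- -> H5
  add 245.101.2.38/32 -> H0 at depth 32
  lookup 152.217.223.119: bits 10011000110110011101111101110111 walk d0:H6→d1:-→d2:-→d3:-→d4:-→d5:-→d6:-→d7:-→d8:-→d9:-→d10:-→d11:-→d12:-→d13:-→d14:-→d15:-→d16:-→d17:-→d18:-→d19:-→d20:-→d21:-→d22:-→d23:-→d24:-→d25:-→d26:-→d27:-→d28:-→d29:-→d30:-→d31:-→d32:H1 -> H1
  lookup 69.61.5.220: bits 0100010100111101000001011101 walk d0:H6→d1:-→d2:-→d3:-→d4:-→d5:-→d6:-→d7:-→d8:-→d9:-→d10:-→d11:-→d12:-→d13:-→d14:-→d15:-→d16:-→d17:-→d18:-→d19:-→d20:-→d21:-→d22:-→d23:-→d24:-→d25:-→d26:-→d27:-→d28:H4 -> H4
  add 245.101.2.32/28 -> H4 at depth 28

== LOOKUPS ==
["H6","H6","H1","H4","H5","H1","H4"]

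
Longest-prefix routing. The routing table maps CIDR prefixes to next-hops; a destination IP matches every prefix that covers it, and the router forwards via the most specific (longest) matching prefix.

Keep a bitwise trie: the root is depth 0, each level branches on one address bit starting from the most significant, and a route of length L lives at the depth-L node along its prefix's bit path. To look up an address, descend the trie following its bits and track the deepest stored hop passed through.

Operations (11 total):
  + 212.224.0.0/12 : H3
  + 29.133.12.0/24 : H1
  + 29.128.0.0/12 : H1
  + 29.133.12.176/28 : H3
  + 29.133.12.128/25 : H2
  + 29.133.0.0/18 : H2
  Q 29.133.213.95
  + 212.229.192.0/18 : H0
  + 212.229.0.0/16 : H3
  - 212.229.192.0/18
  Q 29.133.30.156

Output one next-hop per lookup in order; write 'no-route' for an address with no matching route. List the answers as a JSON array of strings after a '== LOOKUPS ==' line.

Apply in order:
  + 212.224.0.0/12 (H3) depth=12
  + 29.133.12.0/24 (H1) depth=24
  + 29.128.0.0/12 (H1) depth=12
  + 29.133.12.176/28 (H3) depth=28
  + 29.133.12.128/25 (H2) depth=25
  + 29.133.0.0/18 (H2) depth=18
  Q 29.133.213.95: descend 0001110110000101 ; hops seen [H1] ; pick H1
  + 212.229.192.0/18 (H0) depth=18
  + 212.229.0.0/16 (H3) depth=16
  del 212.229.192.0/18 (clear depth 18)
  Q 29.133.30.156: descend 0001110110000101000 ; hops seen [H1,H2] ; pick H2

== LOOKUPS ==
["H1","H2"]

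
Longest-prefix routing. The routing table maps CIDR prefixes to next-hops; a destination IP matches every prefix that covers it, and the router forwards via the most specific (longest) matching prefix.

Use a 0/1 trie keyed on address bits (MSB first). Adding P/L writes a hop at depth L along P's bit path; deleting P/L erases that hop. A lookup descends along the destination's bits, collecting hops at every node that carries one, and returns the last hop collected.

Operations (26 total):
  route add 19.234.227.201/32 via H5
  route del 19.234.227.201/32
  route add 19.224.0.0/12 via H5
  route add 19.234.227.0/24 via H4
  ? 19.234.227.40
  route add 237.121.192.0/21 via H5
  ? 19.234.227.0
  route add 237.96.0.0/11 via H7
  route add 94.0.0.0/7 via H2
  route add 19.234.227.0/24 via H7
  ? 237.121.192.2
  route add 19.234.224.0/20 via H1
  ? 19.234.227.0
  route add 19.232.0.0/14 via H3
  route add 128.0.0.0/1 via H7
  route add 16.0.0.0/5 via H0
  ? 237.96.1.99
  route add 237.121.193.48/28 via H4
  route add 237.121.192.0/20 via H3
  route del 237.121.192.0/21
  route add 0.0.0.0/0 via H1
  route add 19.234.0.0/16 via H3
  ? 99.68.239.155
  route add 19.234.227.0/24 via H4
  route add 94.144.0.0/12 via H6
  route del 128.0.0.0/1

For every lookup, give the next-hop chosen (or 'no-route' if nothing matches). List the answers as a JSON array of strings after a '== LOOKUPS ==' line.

Trace:
  + 19.234.227.201/32 (H5) depth=32
  - 19.234.227.201/32 clear@32
  + 19.224.0.0/12 (H5) depth=12
  + 19.234.227.0/24 (H4) depth=24
  lookup 19.234.227.40: bits 000100111110101011100011 walk d0:-→d1:-→d2:-→d3:-→d4:-→d5:-→d6:-→d7:-→d8:-→d9:-→d10:-→d11:-→d12:H5→d13:-→d14:-→d15:-→d16:-→d17:-→d18:-→d19:-→d20:-→d21:-→d22:-→d23:-→d24:H4 -> H4
  + 237.121.192.0/21 (H5) depth=21
  lookup 19.234.227.0: bits 000100111110101011100011 walk d0:-→d1:-→d2:-→d3:-→d4:-→d5:-→d6:-→d7:-→d8:-→d9:-→d10:-→d11:-→d12:H5→d13:-→d14:-→d15:-→d16:-→d17:-→d18:-→d19:-→d20:-→d21:-→d22:-→d23:-→d24:H4 -> H4
  + 237.96.0.0/11 (H7) depth=11
  + 94.0.0.0/7 (H2) depth=7
  + 19.234.227.0/24 (H7) depth=24
  lookup 237.121.192.2: bits 111011010111100111000 walk d0:-→d1:-→d2:-→d3:-→d4:-→d5:-→d6:-→d7:-→d8:-→d9:-→d10:-→d11:H7→d12:-→d13:-→d14:-→d15:-→d16:-→d17:-→d18:-→d19:-→d20:-→d21:H5 -> H5
  + 19.234.224.0/20 (H1) depth=20
  lookup 19.234.227.0: bits 000100111110101011100011 walk d0:-→d1:-→d2:-→d3:-→d4:-→d5:-→d6:-→d7:-→d8:-→d9:-→d10:-→d11:-→d12:H5→d13:-→d14:-→d15:-→d16:-→d17:-→d18:-→d19:-→d20:H1→d21:-→d22:-→d23:-→d24:H7 -> H7
  + 19.232.0.0/14 (H3) depth=14
  + 128.0.0.0/1 (H7) depth=1
  + 16.0.0.0/5 (H0) depth=5
  lookup 237.96.1.99: bits 11101101011 walk d0:-→d1:H7→d2:-→d3:-→d4:-→d5:-→d6:-→d7:-→d8:-→d9:-→d10:-→d11:H7 -> H7
  + 237.121.193.48/28 (H4) depth=28
  + 237.121.192.0/20 (H3) depth=20
  - 237.121.192.0/21 clear@21
  + 0.0.0.0/0 (H1) depth=0
  + 19.234.0.0/16 (H3) depth=16
  lookup 99.68.239.155: bits 01 walk d0:H1→d1:-→d2:- -> H1
  + 19.234.227.0/24 (H4) depth=24
  + 94.144.0.0/12 (H6) depth=12
  - 128.0.0.0/1 clear@1

== LOOKUPS ==
["H4","H4","H5","H7","H7","H1"]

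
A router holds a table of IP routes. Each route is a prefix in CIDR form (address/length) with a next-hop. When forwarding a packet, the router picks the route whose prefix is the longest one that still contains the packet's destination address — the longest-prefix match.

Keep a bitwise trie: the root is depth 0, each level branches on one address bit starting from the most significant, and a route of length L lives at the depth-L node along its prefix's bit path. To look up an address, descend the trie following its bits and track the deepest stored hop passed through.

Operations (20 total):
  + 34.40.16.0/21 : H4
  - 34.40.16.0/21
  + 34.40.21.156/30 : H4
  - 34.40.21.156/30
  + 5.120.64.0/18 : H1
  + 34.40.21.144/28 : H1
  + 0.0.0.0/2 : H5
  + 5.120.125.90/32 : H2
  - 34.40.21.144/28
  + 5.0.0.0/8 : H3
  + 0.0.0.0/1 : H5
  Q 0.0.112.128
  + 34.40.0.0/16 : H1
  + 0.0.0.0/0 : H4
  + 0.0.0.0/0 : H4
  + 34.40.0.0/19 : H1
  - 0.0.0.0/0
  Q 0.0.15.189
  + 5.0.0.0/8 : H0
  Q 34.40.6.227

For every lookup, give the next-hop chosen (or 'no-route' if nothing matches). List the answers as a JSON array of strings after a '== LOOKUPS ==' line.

Process each operation:
  + 34.40.16.0/21 (H4) depth=21
  - 34.40.16.0/21 clear@21
  + 34.40.21.156/30 (H4) depth=30
  - 34.40.21.156/30 clear@30
  + 5.120.64.0/18 (H1) depth=18
  + 34.40.21.144/28 (H1) depth=28
  + 0.0.0.0/2 (H5) depth=2
  + 5.120.125.90/32 (H2) depth=32
  - 34.40.21.144/28 clear@28
  + 5.0.0.0/8 (H3) depth=8
  + 0.0.0.0/1 (H5) depth=1
  ? 0.0.112.128  path d0:-→d1:H5→d2:H5→d3:-→d4:-→d5:-  best=H5
  + 34.40.0.0/16 (H1) depth=16
  + 0.0.0.0/0 (H4) depth=0
  + 0.0.0.0/0 (H4) depth=0
  + 34.40.0.0/19 (H1) depth=19
  - 0.0.0.0/0 clear@0
  ? 0.0.15.189  path d0:-→d1:H5→d2:H5→d3:-→d4:-→d5:-  best=H5
  + 5.0.0.0/8 (H0) depth=8
  ? 34.40.6.227  path d0:-→d1:H5→d2:H5→d3:-→d4:-→d5:-→d6:-→d7:-→d8:-→d9:-→d10:-→d11:-→d12:-→d13:-→d14:-→d15:-→d16:H1→d17:-→d18:-→d19:H1  best=H1

== LOOKUPS ==
["H5","H5","H1"]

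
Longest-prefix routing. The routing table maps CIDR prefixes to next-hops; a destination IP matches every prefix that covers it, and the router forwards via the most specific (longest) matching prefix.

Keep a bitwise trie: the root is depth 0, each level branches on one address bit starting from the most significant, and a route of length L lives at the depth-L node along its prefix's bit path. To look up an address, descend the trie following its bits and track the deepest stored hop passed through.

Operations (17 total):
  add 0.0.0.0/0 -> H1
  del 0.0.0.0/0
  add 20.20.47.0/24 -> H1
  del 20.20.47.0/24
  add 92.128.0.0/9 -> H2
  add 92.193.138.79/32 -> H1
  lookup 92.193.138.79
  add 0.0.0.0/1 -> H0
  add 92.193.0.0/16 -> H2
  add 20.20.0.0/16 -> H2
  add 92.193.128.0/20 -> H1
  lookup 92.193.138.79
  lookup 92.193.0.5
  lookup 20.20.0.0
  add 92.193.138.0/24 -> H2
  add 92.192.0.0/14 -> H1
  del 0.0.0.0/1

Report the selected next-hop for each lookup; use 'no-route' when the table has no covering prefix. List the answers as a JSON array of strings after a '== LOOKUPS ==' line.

Trace:
  + 0.0.0.0/0 (H1) depth=0
  del 0.0.0.0/0 (clear depth 0)
  + 20.20.47.0/24 (H1) depth=24
  del 20.20.47.0/24 (clear depth 24)
  + 92.128.0.0/9 (H2) depth=9
  + 92.193.138.79/32 (H1) depth=32
  lookup 92.193.138.79: bits 01011100110000011000101001001111 walk d0:-→d1:-→d2:-→d3:-→d4:-→d5:-→d6:-→d7:-→d8:-→d9:H2→d10:-→d11:-→d12:-→d13:-→d14:-→d15:-→d16:-→d17:-→d18:-→d19:-→d20:-→d21:-→d22:-→d23:-→d24:-→d25:-→d26:-→d27:-→d28:-→d29:-→d30:-→d31:-→d32:H1 -> H1
  + 0.0.0.0/1 (H0) depth=1
  + 92.193.0.0/16 (H2) depth=16
  + 20.20.0.0/16 (H2) depth=16
  + 92.193.128.0/20 (H1) depth=20
  lookup 92.193.138.79: bits 01011100110000011000101001001111 walk d0:-→d1:H0→d2:-→d3:-→d4:-→d5:-→d6:-→d7:-→d8:-→d9:H2→d10:-→d11:-→d12:-→d13:-→d14:-→d15:-→d16:H2→d17:-→d18:-→d19:-→d20:H1→d21:-→d22:-→d23:-→d24:-→d25:-→d26:-→d27:-→d28:-→d29:-→d30:-→d31:-→d32:H1 -> H1
  lookup 92.193.0.5: bits 0101110011000001 walk d0:-→d1:H0→d2:-→d3:-→d4:-→d5:-→d6:-→d7:-→d8:-→d9:H2→d10:-→d11:-→d12:-→d13:-→d14:-→d15:-→d16:H2 -> H2
  lookup 20.20.0.0: bits 000101000001010000 walk d0:-→d1:H0→d2:-→d3:-→d4:-→d5:-→d6:-→d7:-→d8:-→d9:-→d10:-→d11:-→d12:-→d13:-→d14:-→d15:-→d16:H2→d17:-→d18:- -> H2
  + 92.193.138.0/24 (H2) depth=24
  + 92.192.0.0/14 (H1) depth=14
  del 0.0.0.0/1 (clear depth 1)

== LOOKUPS ==
["H1","H1","H2","H2"]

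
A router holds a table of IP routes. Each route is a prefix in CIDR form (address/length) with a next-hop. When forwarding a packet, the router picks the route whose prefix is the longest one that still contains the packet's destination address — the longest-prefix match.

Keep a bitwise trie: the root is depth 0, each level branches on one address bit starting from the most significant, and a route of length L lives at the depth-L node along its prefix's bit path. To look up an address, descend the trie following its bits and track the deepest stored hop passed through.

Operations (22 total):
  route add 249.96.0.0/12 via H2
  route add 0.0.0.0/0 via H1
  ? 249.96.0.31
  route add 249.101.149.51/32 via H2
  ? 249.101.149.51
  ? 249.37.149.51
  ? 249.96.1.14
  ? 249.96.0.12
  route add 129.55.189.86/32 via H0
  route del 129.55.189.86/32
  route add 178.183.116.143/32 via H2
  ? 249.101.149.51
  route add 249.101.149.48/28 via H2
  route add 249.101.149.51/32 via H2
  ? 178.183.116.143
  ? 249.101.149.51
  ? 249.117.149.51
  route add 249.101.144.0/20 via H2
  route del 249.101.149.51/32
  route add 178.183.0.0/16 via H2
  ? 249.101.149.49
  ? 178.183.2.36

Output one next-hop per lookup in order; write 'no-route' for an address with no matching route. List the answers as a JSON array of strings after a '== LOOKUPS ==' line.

Apply in order:
  + 249.96.0.0/12 (H2) depth=12
  + 0.0.0.0/0 (H1) depth=0
  lookup 249.96.0.31: bits 111110010110 walk d0:H1→d1:-→d2:-→d3:-→d4:-→d5:-→d6:-→d7:-→d8:-→d9:-→d10:-→d11:-→d12:H2 -> H2
  + 249.101.149.51/32 (H2) depth=32
  lookup 249.101.149.51: bits 11111001011001011001010100110011 walk d0:H1→d1:-→d2:-→d3:-→d4:-→d5:-→d6:-→d7:-→d8:-→d9:-→d10:-→d11:-→d12:H2→d13:-→d14:-→d15:-→d16:-→d17:-→d18:-→d19:-→d20:-→d21:-→d22:-→d23:-→d24:-→d25:-→d26:-→d27:-→d28:-→d29:-→d30:-→d31:-→d32:H2 -> H2
  lookup 249.37.149.51: bits 111110010 walk d0:H1→d1:-→d2:-→d3:-→d4:-→d5:-→d6:-→d7:-→d8:-→d9:- -> H1
  lookup 249.96.1.14: bits 1111100101100 walk d0:H1→d1:-→d2:-→d3:-→d4:-→d5:-→d6:-→d7:-→d8:-→d9:-→d10:-→d11:-→d12:H2→d13:- -> H2
  lookup 249.96.0.12: bits 1111100101100 walk d0:H1→d1:-→d2:-→d3:-→d4:-→d5:-→d6:-→d7:-→d8:-→d9:-→d10:-→d11:-→d12:H2→d13:- -> H2
  + 129.55.189.86/32 (H0) depth=32
  del 129.55.189.86/32 (clear depth 32)
  + 178.183.116.143/32 (H2) depth=32
  lookup 249.101.149.51: bits 11111001011001011001010100110011 walk d0:H1→d1:-→d2:-→d3:-→d4:-→d5:-→d6:-→d7:-→d8:-→d9:-→d10:-→d11:-→d12:H2→d13:-→d14:-→d15:-→d16:-→d17:-→d18:-→d19:-→d20:-→d21:-→d22:-→d23:-→d24:-→d25:-→d26:-→d27:-→d28:-→d29:-→d30:-→d31:-→d32:H2 -> H2
  + 249.101.149.48/28 (H2) depth=28
  + 249.101.149.51/32 (H2) depth=32
  lookup 178.183.116.143: bits 10110010101101110111010010001111 walk d0:H1→d1:-→d2:-→d3:-→d4:-→d5:-→d6:-→d7:-→d8:-→d9:-→d10:-→d11:-→d12:-→d13:-→d14:-→d15:-→d16:-→d17:-→d18:-→d19:-→d20:-→d21:-→d22:-→d23:-→d24:-→d25:-→d26:-→d27:-→d28:-→d29:-→d30:-→d31:-→d32:H2 -> H2
  lookup 249.101.149.51: bits 11111001011001011001010100110011 walk d0:H1→d1:-→d2:-→d3:-→d4:-→d5:-→d6:-→d7:-→d8:-→d9:-→d10:-→d11:-→d12:H2→d13:-→d14:-→d15:-→d16:-→d17:-→d18:-→d19:-→d20:-→d21:-→d22:-→d23:-→d24:-→d25:-→d26:-→d27:-→d28:H2→d29:-→d30:-→d31:-→d32:H2 -> H2
  lookup 249.117.149.51: bits 11111001011 walk d0:H1→d1:-→d2:-→d3:-→d4:-→d5:-→d6:-→d7:-→d8:-→d9:-→d10:-→d11:- -> H1
  + 249.101.144.0/20 (H2) depth=20
  del 249.101.149.51/32 (clear depth 32)
  + 178.183.0.0/16 (H2) depth=16
  lookup 249.101.149.49: bits 111110010110010110010101001100 walk d0:H1→d1:-→d2:-→d3:-→d4:-→d5:-→d6:-→d7:-→d8:-→d9:-→d10:-→d11:-→d12:H2→d13:-→d14:-→d15:-→d16:-→d17:-→d18:-→d19:-→d20:H2→d21:-→d22:-→d23:-→d24:-→d25:-→d26:-→d27:-→d28:H2→d29:-→d30:- -> H2
  lookup 178.183.2.36: bits 10110010101101110 walk d0:H1→d1:-→d2:-→d3:-→d4:-→d5:-→d6:-→d7:-→d8:-→d9:-→d10:-→d11:-→d12:-→d13:-→d14:-→d15:-→d16:H2→d17:- -> H2

== LOOKUPS ==
["H2","H2","H1","H2","H2","H2","H2","H2","H1","H2","H2"]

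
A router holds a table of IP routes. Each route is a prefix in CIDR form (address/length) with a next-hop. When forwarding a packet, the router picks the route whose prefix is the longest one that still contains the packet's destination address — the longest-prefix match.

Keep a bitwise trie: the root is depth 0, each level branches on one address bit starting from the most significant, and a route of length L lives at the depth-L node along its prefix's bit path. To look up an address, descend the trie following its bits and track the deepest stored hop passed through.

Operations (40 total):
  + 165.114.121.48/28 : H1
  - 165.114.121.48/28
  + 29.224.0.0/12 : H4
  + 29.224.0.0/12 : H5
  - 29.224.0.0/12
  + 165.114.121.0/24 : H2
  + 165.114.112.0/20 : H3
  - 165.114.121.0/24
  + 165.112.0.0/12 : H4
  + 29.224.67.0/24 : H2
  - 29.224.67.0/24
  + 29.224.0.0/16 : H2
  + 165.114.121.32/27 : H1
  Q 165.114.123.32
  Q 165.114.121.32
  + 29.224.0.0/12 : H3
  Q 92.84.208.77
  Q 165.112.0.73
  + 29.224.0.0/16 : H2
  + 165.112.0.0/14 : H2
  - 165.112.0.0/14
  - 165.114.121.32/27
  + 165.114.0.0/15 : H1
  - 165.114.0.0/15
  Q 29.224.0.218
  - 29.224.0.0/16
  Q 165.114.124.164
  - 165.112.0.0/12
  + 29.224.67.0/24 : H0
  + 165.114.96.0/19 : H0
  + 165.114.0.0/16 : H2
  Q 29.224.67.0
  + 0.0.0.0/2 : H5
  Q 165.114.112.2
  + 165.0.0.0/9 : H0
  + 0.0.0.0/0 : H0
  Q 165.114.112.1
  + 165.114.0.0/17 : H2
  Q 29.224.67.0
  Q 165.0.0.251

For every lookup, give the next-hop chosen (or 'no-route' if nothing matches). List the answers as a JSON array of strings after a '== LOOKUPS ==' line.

Process each operation:
  + 165.114.121.48/28 (H1) depth=28
  del 165.114.121.48/28 (clear depth 28)
  + 29.224.0.0/12 (H4) depth=12
  + 29.224.0.0/12 (H5) depth=12
  del 29.224.0.0/12 (clear depth 12)
  + 165.114.121.0/24 (H2) depth=24
  + 165.114.112.0/20 (H3) depth=20
  del 165.114.121.0/24 (clear depth 24)
  + 165.112.0.0/12 (H4) depth=12
  + 29.224.67.0/24 (H2) depth=24
  del 29.224.67.0/24 (clear depth 24)
  + 29.224.0.0/16 (H2) depth=16
  + 165.114.121.32/27 (H1) depth=27
  Q 165.114.123.32: descend 1010010101110010011110 ; hops seen [H4,H3] ; pick H3
  Q 165.114.121.32: descend 101001010111001001111001001 ; hops seen [H4,H3,H1] ; pick H1
  + 29.224.0.0/12 (H3) depth=12
  Q 92.84.208.77: descend 0 ; hops seen [∅] ; pick no-route
  Q 165.112.0.73: descend 10100101011100 ; hops seen [H4] ; pick H4
  + 29.224.0.0/16 (H2) depth=16
  + 165.112.0.0/14 (H2) depth=14
  del 165.112.0.0/14 (clear depth 14)
  del 165.114.121.32/27 (clear depth 27)
  + 165.114.0.0/15 (H1) depth=15
  del 165.114.0.0/15 (clear depth 15)
  Q 29.224.0.218: descend 00011101111000000 ; hops seen [H3,H2] ; pick H2
  del 29.224.0.0/16 (clear depth 16)
  Q 165.114.124.164: descend 101001010111001001111 ; hops seen [H4,H3] ; pick H3
  del 165.112.0.0/12 (clear depth 12)
  + 29.224.67.0/24 (H0) depth=24
  + 165.114.96.0/19 (H0) depth=19
  + 165.114.0.0/16 (H2) depth=16
  Q 29.224.67.0: descend 000111011110000001000011 ; hops seen [H3,H0] ; pick H0
  + 0.0.0.0/2 (H5) depth=2
  Q 165.114.112.2: descend 10100101011100100111 ; hops seen [H2,H0,H3] ; pick H3
  + 165.0.0.0/9 (H0) depth=9
  + 0.0.0.0/0 (H0) depth=0
  Q 165.114.112.1: descend 10100101011100100111 ; hops seen [H0,H0,H2,H0,H3] ; pick H3
  + 165.114.0.0/17 (H2) depth=17
  Q 29.224.67.0: descend 000111011110000001000011 ; hops seen [H0,H5,H3,H0] ; pick H0
  Q 165.0.0.251: descend 101001010 ; hops seen [H0,H0] ; pick H0

== LOOKUPS ==
["H3","H1","no-route","H4","H2","H3","H0","H3","H3","H0","H0"]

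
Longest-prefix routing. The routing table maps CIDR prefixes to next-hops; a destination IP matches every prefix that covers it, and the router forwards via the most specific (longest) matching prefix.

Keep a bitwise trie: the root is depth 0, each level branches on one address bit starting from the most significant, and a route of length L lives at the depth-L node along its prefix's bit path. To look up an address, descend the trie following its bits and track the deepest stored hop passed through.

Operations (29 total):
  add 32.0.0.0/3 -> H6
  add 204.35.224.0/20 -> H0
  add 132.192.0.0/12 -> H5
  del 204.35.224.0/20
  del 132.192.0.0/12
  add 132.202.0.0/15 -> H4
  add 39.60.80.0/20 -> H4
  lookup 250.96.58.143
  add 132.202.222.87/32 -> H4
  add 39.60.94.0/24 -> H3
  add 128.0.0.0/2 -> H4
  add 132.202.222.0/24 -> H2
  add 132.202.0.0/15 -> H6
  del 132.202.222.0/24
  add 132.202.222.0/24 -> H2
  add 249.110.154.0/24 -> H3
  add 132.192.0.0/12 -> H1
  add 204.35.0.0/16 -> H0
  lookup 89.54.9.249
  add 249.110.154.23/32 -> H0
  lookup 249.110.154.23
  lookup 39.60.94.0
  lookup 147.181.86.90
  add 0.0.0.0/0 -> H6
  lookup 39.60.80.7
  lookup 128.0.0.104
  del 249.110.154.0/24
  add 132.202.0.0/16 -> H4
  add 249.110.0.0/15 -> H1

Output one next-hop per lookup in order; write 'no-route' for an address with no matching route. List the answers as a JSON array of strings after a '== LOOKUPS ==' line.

Trace:
  add 32.0.0.0/3 -> H6 at depth 3
  add 204.35.224.0/20 -> H0 at depth 20
  add 132.192.0.0/12 -> H5 at depth 12
  del 204.35.224.0/20 (clear depth 20)
  del 132.192.0.0/12 (clear depth 12)
  add 132.202.0.0/15 -> H4 at depth 15
  add 39.60.80.0/20 -> H4 at depth 20
  lookup 250.96.58.143: bits 11 walk d0:-→d1:-→d2:- -> no-route
  add 132.202.222.87/32 -> H4 at depth 32
  add 39.60.94.0/24 -> H3 at depth 24
  add 128.0.0.0/2 -> H4 at depth 2
  add 132.202.222.0/24 -> H2 at depth 24
  add 132.202.0.0/15 -> H6 at depth 15
  del 132.202.222.0/24 (clear depth 24)
  add 132.202.222.0/24 -> H2 at depth 24
  add 249.110.154.0/24 -> H3 at depth 24
  add 132.192.0.0/12 -> H1 at depth 12
  add 204.35.0.0/16 -> H0 at depth 16
  lookup 89.54.9.249: bits 0 walk d0:-→d1:- -> no-route
  add 249.110.154.23/32 -> H0 at depth 32
  lookup 249.110.154.23: bits 11111001011011101001101000010111 walk d0:-→d1:-→d2:-→d3:-→d4:-→d5:-→d6:-→d7:-→d8:-→d9:-→d10:-→d11:-→d12:-→d13:-→d14:-→d15:-→d16:-→d17:-→d18:-→d19:-→d20:-→d21:-→d22:-→d23:-→d24:H3→d25:-→d26:-→d27:-→d28:-→d29:-→d30:-→d31:-→d32:H0 -> H0
  lookup 39.60.94.0: bits 001001110011110001011110 walk d0:-→d1:-→d2:-→d3:H6→d4:-→d5:-→d6:-→d7:-→d8:-→d9:-→d10:-→d11:-→d12:-→d13:-→d14:-→d15:-→d16:-→d17:-→d18:-→d19:-→d20:H4→d21:-→d22:-→d23:-→d24:H3 -> H3
  lookup 147.181.86.90: bits 100 walk d0:-→d1:-→d2:H4→d3:- -> H4
  add 0.0.0.0/0 -> H6 at depth 0
  lookup 39.60.80.7: bits 00100111001111000101 walk d0:H6→d1:-→d2:-→d3:H6→d4:-→d5:-→d6:-→d7:-→d8:-→d9:-→d10:-→d11:-→d12:-→d13:-→d14:-→d15:-→d16:-→d17:-→d18:-→d19:-→d20:H4 -> H4
  lookup 128.0.0.104: bits 10000 walk d0:H6→d1:-→d2:H4→d3:-→d4:-→d5:- -> H4
  del 249.110.154.0/24 (clear depth 24)
  add 132.202.0.0/16 -> H4 at depth 16
  add 249.110.0.0/15 -> H1 at depth 15

== LOOKUPS ==
["no-route","no-route","H0","H3","H4","H4","H4"]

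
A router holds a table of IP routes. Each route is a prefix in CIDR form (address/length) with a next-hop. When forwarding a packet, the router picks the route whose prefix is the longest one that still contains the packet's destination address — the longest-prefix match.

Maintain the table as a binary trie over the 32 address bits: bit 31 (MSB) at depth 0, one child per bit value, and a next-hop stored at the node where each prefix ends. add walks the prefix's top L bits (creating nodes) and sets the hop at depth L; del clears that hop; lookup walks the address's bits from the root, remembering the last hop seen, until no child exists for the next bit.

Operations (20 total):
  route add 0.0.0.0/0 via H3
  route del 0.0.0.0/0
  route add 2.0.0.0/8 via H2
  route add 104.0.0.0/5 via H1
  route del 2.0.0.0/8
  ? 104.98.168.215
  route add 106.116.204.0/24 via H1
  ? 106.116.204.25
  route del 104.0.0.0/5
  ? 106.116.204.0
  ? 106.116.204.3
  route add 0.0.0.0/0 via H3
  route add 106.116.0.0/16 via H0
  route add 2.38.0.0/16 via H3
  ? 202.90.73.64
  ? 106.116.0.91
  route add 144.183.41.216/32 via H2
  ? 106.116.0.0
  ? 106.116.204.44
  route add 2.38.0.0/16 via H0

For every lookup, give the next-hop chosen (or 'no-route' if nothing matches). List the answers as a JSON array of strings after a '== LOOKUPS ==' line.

Process each operation:
  + 0.0.0.0/0 (H3) depth=0
  del 0.0.0.0/0 (clear depth 0)
  + 2.0.0.0/8 (H2) depth=8
  + 104.0.0.0/5 (H1) depth=5
  del 2.0.0.0/8 (clear depth 8)
  Q 104.98.168.215: descend 01101 ; hops seen [H1] ; pick H1
  + 106.116.204.0/24 (H1) depth=24
  Q 106.116.204.25: descend 011010100111010011001100 ; hops seen [H1,H1] ; pick H1
  del 104.0.0.0/5 (clear depth 5)
  Q 106.116.204.0: descend 011010100111010011001100 ; hops seen [H1] ; pick H1
  Q 106.116.204.3: descend 011010100111010011001100 ; hops seen [H1] ; pick H1
  + 0.0.0.0/0 (H3) depth=0
  + 106.116.0.0/16 (H0) depth=16
  + 2.38.0.0/16 (H3) depth=16
  Q 202.90.73.64: descend ε ; hops seen [H3] ; pick H3
  Q 106.116.0.91: descend 0110101001110100 ; hops seen [H3,H0] ; pick H0
  + 144.183.41.216/32 (H2) depth=32
  Q 106.116.0.0: descend 0110101001110100 ; hops seen [H3,H0] ; pick H0
  Q 106.116.204.44: descend 011010100111010011001100 ; hops seen [H3,H0,H1] ; pick H1
  + 2.38.0.0/16 (H0) depth=16

== LOOKUPS ==
["H1","H1","H1","H1","H3","H0","H0","H1"]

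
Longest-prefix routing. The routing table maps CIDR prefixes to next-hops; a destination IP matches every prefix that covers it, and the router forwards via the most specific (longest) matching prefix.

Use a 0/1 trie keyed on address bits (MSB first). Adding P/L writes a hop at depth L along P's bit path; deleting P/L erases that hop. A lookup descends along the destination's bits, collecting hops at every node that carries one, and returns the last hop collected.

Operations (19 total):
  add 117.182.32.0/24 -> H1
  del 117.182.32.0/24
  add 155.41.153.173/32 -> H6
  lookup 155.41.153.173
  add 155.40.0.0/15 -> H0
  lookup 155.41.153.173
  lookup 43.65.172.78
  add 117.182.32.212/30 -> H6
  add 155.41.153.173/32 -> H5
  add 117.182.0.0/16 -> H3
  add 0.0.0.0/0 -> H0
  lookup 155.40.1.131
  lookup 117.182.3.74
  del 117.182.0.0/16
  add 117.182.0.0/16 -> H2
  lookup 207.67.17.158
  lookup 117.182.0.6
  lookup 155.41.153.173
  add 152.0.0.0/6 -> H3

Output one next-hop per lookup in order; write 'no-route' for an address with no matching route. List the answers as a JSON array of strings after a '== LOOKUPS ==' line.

Apply in order:
  + 117.182.32.0/24 (H1) depth=24
  - 117.182.32.0/24 clear@24
  + 155.41.153.173/32 (H6) depth=32
  ? 155.41.153.173  path d0:-→d1:-→d2:-→d3:-→d4:-→d5:-→d6:-→d7:-→d8:-→d9:-→d10:-→d11:-→d12:-→d13:-→d14:-→d15:-→d16:-→d17:-→d18:-→d19:-→d20:-→d21:-→d22:-→d23:-→d24:-→d25:-→d26:-→d27:-→d28:-→d29:-→d30:-→d31:-→d32:H6  best=H6
  + 155.40.0.0/15 (H0) depth=15
  ? 155.41.153.173  path d0:-→d1:-→d2:-→d3:-→d4:-→d5:-→d6:-→d7:-→d8:-→d9:-→d10:-→d11:-→d12:-→d13:-→d14:-→d15:H0→d16:-→d17:-→d18:-→d19:-→d20:-→d21:-→d22:-→d23:-→d24:-→d25:-→d26:-→d27:-→d28:-→d29:-→d30:-→d31:-→d32:H6  best=H6
  ? 43.65.172.78  path d0:-→d1:-  best=no-route
  + 117.182.32.212/30 (H6) depth=30
  + 155.41.153.173/32 (H5) depth=32
  + 117.182.0.0/16 (H3) depth=16
  + 0.0.0.0/0 (H0) depth=0
  ? 155.40.1.131  path d0:H0→d1:-→d2:-→d3:-→d4:-→d5:-→d6:-→d7:-→d8:-→d9:-→d10:-→d11:-→d12:-→d13:-→d14:-→d15:H0  best=H0
  ? 117.182.3.74  path d0:H0→d1:-→d2:-→d3:-→d4:-→d5:-→d6:-→d7:-→d8:-→d9:-→d10:-→d11:-→d12:-→d13:-→d14:-→d15:-→d16:H3→d17:-→d18:-  best=H3
  - 117.182.0.0/16 clear@16
  + 117.182.0.0/16 (H2) depth=16
  ? 207.67.17.158  path d0:H0→d1:-  best=H0
  ? 117.182.0.6  path d0:H0→d1:-→d2:-→d3:-→d4:-→d5:-→d6:-→d7:-→d8:-→d9:-→d10:-→d11:-→d12:-→d13:-→d14:-→d15:-→d16:H2→d17:-→d18:-  best=H2
  ? 155.41.153.173  path d0:H0→d1:-→d2:-→d3:-→d4:-→d5:-→d6:-→d7:-→d8:-→d9:-→d10:-→d11:-→d12:-→d13:-→d14:-→d15:H0→d16:-→d17:-→d18:-→d19:-→d20:-→d21:-→d22:-→d23:-→d24:-→d25:-→d26:-→d27:-→d28:-→d29:-→d30:-→d31:-→d32:H5  best=H5
  + 152.0.0.0/6 (H3) depth=6

== LOOKUPS ==
["H6","H6","no-route","H0","H3","H0","H2","H5"]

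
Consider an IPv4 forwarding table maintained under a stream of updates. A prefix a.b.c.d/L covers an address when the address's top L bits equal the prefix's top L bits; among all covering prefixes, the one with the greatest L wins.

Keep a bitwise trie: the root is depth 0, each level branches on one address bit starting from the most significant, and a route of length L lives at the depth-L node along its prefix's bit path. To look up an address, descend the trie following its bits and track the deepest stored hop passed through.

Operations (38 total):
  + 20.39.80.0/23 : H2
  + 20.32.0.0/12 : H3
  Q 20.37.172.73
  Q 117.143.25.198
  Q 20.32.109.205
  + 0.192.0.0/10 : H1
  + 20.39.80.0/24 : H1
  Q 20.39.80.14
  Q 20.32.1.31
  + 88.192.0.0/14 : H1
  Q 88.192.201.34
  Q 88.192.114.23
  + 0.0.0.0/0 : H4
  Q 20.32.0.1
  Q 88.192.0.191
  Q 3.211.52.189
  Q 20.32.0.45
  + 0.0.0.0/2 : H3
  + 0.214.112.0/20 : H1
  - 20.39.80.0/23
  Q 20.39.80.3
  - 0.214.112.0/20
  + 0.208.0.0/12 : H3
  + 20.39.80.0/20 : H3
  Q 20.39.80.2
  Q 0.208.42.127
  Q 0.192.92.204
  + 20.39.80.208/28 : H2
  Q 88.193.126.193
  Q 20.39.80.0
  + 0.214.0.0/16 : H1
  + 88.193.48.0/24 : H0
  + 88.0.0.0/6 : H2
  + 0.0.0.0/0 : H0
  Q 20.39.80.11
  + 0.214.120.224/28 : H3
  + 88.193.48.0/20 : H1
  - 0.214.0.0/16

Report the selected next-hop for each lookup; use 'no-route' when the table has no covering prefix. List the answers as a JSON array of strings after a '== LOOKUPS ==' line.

Apply in order:
  add 20.39.80.0/23 -> H2 at depth 23
  add 20.32.0.0/12 -> H3 at depth 12
  Q 20.37.172.73: descend 00010100001001 ; hops seen [H3] ; pick H3
  Q 117.143.25.198: descend 0 ; hops seen [∅] ; pick no-route
  Q 20.32.109.205: descend 0001010000100 ; hops seen [H3] ; pick H3
  add 0.192.0.0/10 -> H1 at depth 10
  add 20.39.80.0/24 -> H1 at depth 24
  Q 20.39.80.14: descend 000101000010011101010000 ; hops seen [H3,H2,H1] ; pick H1
  Q 20.32.1.31: descend 0001010000100 ; hops seen [H3] ; pick H3
  add 88.192.0.0/14 -> H1 at depth 14
  Q 88.192.201.34: descend 01011000110000 ; hops seen [H1] ; pick H1
  Q 88.192.114.23: descend 01011000110000 ; hops seen [H1] ; pick H1
  add 0.0.0.0/0 -> H4 at depth 0
  Q 20.32.0.1: descend 0001010000100 ; hops seen [H4,H3] ; pick H3
  Q 88.192.0.191: descend 01011000110000 ; hops seen [H4,H1] ; pick H1
  Q 3.211.52.189: descend 000000 ; hops seen [H4] ; pick H4
  Q 20.32.0.45: descend 0001010000100 ; hops seen [H4,H3] ; pick H3
  add 0.0.0.0/2 -> H3 at depth 2
  add 0.214.112.0/20 -> H1 at depth 20
  - 20.39.80.0/23 clear@23
  Q 20.39.80.3: descend 000101000010011101010000 ; hops seen [H4,H3,H3,H1] ; pick H1
  - 0.214.112.0/20 clear@20
  add 0.208.0.0/12 -> H3 at depth 12
  add 20.39.80.0/20 -> H3 at depth 20
  Q 20.39.80.2: descend 000101000010011101010000 ; hops seen [H4,H3,H3,H3,H1] ; pick H1
  Q 0.208.42.127: descend 0000000011010 ; hops seen [H4,H3,H1,H3] ; pick H3
  Q 0.192.92.204: descend 00000000110 ; hops seen [H4,H3,H1] ; pick H1
  add 20.39.80.208/28 -> H2 at depth 28
  Q 88.193.126.193: descend 01011000110000 ; hops seen [H4,H1] ; pick H1
  Q 20.39.80.0: descend 000101000010011101010000 ; hops seen [H4,H3,H3,H3,H1] ; pick H1
  add 0.214.0.0/16 -> H1 at depth 16
  add 88.193.48.0/24 -> H0 at depth 24
  add 88.0.0.0/6 -> H2 at depth 6
  add 0.0.0.0/0 -> H0 at depth 0
  Q 20.39.80.11: descend 000101000010011101010000 ; hops seen [H0,H3,H3,H3,H1] ; pick H1
  add 0.214.120.224/28 -> H3 at depth 28
  add 88.193.48.0/20 -> H1 at depth 20
  - 0.214.0.0/16 clear@16

== LOOKUPS ==
["H3","no-route","H3","H1","H3","H1","H1","H3","H1","H4","H3","H1","H1","H3","H1","H1","H1","H1"]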